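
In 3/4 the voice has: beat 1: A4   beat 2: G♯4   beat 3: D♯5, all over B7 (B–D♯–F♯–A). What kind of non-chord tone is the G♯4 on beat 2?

The harmony at that moment is B dominant seventh chord (B, D♯, F♯, A); G♯4 is not a chord tone.
It is approached by step down from A4 and left by leap up to D♯5.
Step in, leap out, on a weak beat — an escape tone.

Escape tone.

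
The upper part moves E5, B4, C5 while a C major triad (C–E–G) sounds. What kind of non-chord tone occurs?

B4 is an appoggiatura.

The harmony at that moment is C major triad (C, E, G); B4 is not a chord tone.
It is approached by leap down from E5 and left by step up to C5.
Leap in, step out — an appoggiatura.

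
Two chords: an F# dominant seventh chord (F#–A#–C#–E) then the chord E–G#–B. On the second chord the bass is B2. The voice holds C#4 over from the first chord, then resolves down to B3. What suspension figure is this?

At the second chord the bass is B2. The suspended C#4 lies a ninth above the bass; after resolving down by step to B3, the interval above the bass becomes an octave.
Suspension figures are named by those two intervals: 9–8.

9–8 suspension.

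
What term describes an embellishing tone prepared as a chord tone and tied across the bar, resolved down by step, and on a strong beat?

Approach: by preparation — the pitch is first a chord tone, then held (tied or repeated) while the harmony changes under it. Departure: down by step. Metric position: strong.
A prepared dissonance that resolves downward by step — a suspension. (The same figure resolving upward would be a retardation.)

Suspension.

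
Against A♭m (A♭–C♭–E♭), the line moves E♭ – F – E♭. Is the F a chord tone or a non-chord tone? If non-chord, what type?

The harmony at that moment is A♭ minor triad (A♭, C♭, E♭); F is not a chord tone.
It is approached by step up from E♭ and left by step down to E♭.
Step away and step back to the same note — a neighbor tone (upper neighbor).

Non-chord tone — a neighbor tone.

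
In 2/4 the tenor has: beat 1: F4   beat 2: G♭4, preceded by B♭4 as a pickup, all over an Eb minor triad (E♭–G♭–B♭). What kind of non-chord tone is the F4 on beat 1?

Appoggiatura.

The harmony at that moment is E♭ minor triad (E♭, G♭, B♭); F4 is not a chord tone.
It is approached by leap down from B♭4 and left by step up to G♭4.
Leap in, step out, metrically accented — an appoggiatura.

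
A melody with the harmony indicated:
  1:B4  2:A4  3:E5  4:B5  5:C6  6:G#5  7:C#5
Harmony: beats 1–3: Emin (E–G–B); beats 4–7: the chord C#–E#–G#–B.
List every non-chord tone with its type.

A4 (beat 2) — escape tone; C6 (beat 5) — escape tone.

The harmony at that moment is E minor triad (E, G, B); A4 is not a chord tone.
It is approached by step down from B4 and left by leap up to E5.
Step in, leap out — an escape tone.
The harmony at that moment is C# dominant seventh chord (C#, E#, G#, B); C6 is not a chord tone.
It is approached by step up from B5 and left by leap down to G#5.
Step in, leap out — an escape tone.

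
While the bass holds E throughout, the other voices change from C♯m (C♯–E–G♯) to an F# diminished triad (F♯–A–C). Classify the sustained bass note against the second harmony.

The harmony at that moment is F♯ diminished triad (F♯, A, C); E is not a chord tone.
It is held over (the same pitch as the preceding E) and then sustained as the same pitch into the next harmony.
Sustained through a change of harmony — a pedal tone.

Pedal tone (pedal point).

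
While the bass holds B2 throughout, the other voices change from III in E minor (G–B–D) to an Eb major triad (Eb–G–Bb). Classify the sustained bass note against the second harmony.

The harmony at that moment is Eb major triad (Eb, G, Bb); B2 is not a chord tone.
It is held over (the same pitch as the preceding B2) and then sustained as the same pitch into the next harmony.
Sustained through a change of harmony — a pedal tone.

Pedal tone (pedal point).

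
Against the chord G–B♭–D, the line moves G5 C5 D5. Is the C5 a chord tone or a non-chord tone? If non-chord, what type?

The harmony at that moment is G minor triad (G, B♭, D); C5 is not a chord tone.
It is approached by leap down from G5 and left by step up to D5.
Leap in, step out — an appoggiatura.

Non-chord tone — an appoggiatura.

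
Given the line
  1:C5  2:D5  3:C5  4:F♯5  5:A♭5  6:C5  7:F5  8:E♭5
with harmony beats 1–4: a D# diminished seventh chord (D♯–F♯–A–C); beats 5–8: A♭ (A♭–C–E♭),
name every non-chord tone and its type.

D5 (beat 2) — neighbor tone; F5 (beat 7) — appoggiatura.

The harmony at that moment is D♯ diminished seventh chord (D♯, F♯, A, C); D5 is not a chord tone.
It is approached by step up from C5 and left by step down to C5.
Step away and step back to the same note — a neighbor tone (upper neighbor).
The harmony at that moment is A♭ major triad (A♭, C, E♭); F5 is not a chord tone.
It is approached by leap up from C5 and left by step down to E♭5.
Leap in, step out — an appoggiatura.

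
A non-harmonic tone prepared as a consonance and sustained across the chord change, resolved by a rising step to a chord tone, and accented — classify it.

Approach: by preparation — the pitch is first a chord tone, then held (tied or repeated) while the harmony changes under it. Departure: up by step. Metric position: strong.
A prepared dissonance that resolves upward by step — a retardation. (The same figure resolving downward would be a suspension.)

Retardation.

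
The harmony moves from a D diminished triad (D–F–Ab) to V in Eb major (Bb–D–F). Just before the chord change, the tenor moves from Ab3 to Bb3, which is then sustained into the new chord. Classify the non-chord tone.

Bb3 is an anticipation.

The harmony at that moment is D diminished triad (D, F, Ab); Bb3 is not a chord tone.
It is approached by step up from Ab3 and then sustained as the same pitch into the next harmony.
Arriving early and becoming a chord tone when the harmony changes — an anticipation.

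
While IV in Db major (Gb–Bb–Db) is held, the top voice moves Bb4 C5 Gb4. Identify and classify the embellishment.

C5 is an escape tone.

The harmony at that moment is Gb major triad (Gb, Bb, Db); C5 is not a chord tone.
It is approached by step up from Bb4 and left by leap down to Gb4.
Step in, leap out — an escape tone.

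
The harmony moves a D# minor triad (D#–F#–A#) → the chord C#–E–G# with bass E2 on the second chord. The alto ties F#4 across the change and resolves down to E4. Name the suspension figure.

At the second chord the bass is E2. The suspended F#4 lies a ninth above the bass; after resolving down by step to E4, the interval above the bass becomes an octave.
Suspension figures are named by those two intervals: 9–8.

9–8 suspension.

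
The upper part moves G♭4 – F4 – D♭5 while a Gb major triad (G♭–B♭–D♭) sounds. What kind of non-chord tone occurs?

F4 is an escape tone.

The harmony at that moment is G♭ major triad (G♭, B♭, D♭); F4 is not a chord tone.
It is approached by step down from G♭4 and left by leap up to D♭5.
Step in, leap out — an escape tone.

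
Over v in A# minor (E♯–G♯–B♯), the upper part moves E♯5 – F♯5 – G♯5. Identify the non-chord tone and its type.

F♯5 is a passing tone.

The harmony at that moment is E♯ minor triad (E♯, G♯, B♯); F♯5 is not a chord tone.
It is approached by step up from E♯5 and left by step up to G♯5.
Step in, step out in the same direction — a passing tone.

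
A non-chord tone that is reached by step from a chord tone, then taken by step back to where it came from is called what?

Approach: by step. Departure: by step in the opposite direction, back to the starting pitch.
Stepwise on both sides but reversing to return to the same chord tone — a neighbor tone. (Had it continued onward in the same direction it would be a passing tone instead.)

Neighbor tone.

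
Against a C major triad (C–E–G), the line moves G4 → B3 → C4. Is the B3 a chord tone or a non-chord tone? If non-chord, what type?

The harmony at that moment is C major triad (C, E, G); B3 is not a chord tone.
It is approached by leap down from G4 and left by step up to C4.
Leap in, step out — an appoggiatura.

Non-chord tone — an appoggiatura.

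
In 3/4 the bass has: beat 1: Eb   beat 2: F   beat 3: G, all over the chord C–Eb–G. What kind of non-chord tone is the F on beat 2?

The harmony at that moment is C minor triad (C, Eb, G); F is not a chord tone.
It is approached by step up from Eb and left by step up to G.
Step in, step out in the same direction — a passing tone.

Passing tone.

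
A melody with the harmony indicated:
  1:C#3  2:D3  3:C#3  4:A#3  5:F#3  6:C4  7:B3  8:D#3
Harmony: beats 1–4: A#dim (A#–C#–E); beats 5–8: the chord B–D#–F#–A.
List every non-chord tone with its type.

The harmony at that moment is A# diminished triad (A#, C#, E); D3 is not a chord tone.
It is approached by step up from C#3 and left by step down to C#3.
Step away and step back to the same note — a neighbor tone (upper neighbor).
The harmony at that moment is B dominant seventh chord (B, D#, F#, A); C4 is not a chord tone.
It is approached by leap up from F#3 and left by step down to B3.
Leap in, step out — an appoggiatura.

D3 (beat 2) — neighbor tone; C4 (beat 6) — appoggiatura.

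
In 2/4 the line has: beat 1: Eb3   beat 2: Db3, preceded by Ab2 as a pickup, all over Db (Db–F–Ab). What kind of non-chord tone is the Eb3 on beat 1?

The harmony at that moment is Db major triad (Db, F, Ab); Eb3 is not a chord tone.
It is approached by leap up from Ab2 and left by step down to Db3.
Leap in, step out, metrically accented — an appoggiatura.

Appoggiatura.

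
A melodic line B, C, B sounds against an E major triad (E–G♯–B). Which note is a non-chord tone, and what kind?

The harmony at that moment is E major triad (E, G♯, B); C is not a chord tone.
It is approached by step up from B and left by step down to B.
Step away and step back to the same note — a neighbor tone (upper neighbor).

C is a neighbor tone.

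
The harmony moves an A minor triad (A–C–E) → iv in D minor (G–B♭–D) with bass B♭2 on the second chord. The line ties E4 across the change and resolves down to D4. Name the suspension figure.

At the second chord the bass is B♭2. The suspended E4 lies a fourth above the bass; after resolving down by step to D4, the interval above the bass becomes a third.
Suspension figures are named by those two intervals: 4–3.

4–3 suspension.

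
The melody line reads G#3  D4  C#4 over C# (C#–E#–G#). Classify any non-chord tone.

D4 is an appoggiatura.

The harmony at that moment is C# major triad (C#, E#, G#); D4 is not a chord tone.
It is approached by leap up from G#3 and left by step down to C#4.
Leap in, step out — an appoggiatura.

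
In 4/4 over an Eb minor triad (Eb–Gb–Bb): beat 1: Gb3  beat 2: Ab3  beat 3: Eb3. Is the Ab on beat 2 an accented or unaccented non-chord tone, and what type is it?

The harmony at that moment is Eb minor triad (Eb, Gb, Bb); Ab3 is not a chord tone.
It is approached by step up from Gb3 and left by leap down to Eb3.
Step in, leap out — an escape tone.
It falls on a weak beat, so it is unaccented.

Unaccented escape tone.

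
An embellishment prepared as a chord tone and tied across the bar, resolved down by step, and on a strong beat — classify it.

Suspension.

Approach: by preparation — the pitch is first a chord tone, then held (tied or repeated) while the harmony changes under it. Departure: down by step. Metric position: strong.
A prepared dissonance that resolves downward by step — a suspension. (The same figure resolving upward would be a retardation.)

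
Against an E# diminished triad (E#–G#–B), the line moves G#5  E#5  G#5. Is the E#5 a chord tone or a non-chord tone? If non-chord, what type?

Chord tone (the root of E# diminished triad).

E# diminished triad contains E#, G#, B; E# is the root, so it is a chord tone.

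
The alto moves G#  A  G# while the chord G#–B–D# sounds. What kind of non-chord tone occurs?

The harmony at that moment is G# minor triad (G#, B, D#); A is not a chord tone.
It is approached by step up from G# and left by step down to G#.
Step away and step back to the same note — a neighbor tone (upper neighbor).

A is a neighbor tone.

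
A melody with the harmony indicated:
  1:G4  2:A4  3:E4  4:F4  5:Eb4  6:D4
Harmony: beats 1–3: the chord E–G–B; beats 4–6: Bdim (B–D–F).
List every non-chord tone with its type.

The harmony at that moment is E minor triad (E, G, B); A4 is not a chord tone.
It is approached by step up from G4 and left by leap down to E4.
Step in, leap out — an escape tone.
The harmony at that moment is B diminished triad (B, D, F); Eb4 is not a chord tone.
It is approached by step down from F4 and left by step down to D4.
Step in, step out in the same direction — a passing tone.

A4 (beat 2) — escape tone; Eb4 (beat 5) — passing tone.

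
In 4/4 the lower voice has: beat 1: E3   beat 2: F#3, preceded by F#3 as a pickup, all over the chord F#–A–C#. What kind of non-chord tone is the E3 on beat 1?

The harmony at that moment is F# minor triad (F#, A, C#); E3 is not a chord tone.
It is approached by step down from F#3 and left by step up to F#3.
Step away and step back to the same note — a neighbor tone (lower neighbor).

Lower neighbor tone.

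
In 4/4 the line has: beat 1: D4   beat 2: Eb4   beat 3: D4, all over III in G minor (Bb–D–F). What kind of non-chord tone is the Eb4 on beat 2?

The harmony at that moment is Bb major triad (Bb, D, F); Eb4 is not a chord tone.
It is approached by step up from D4 and left by step down to D4.
Step away and step back to the same note — a neighbor tone (upper neighbor).

Upper neighbor tone.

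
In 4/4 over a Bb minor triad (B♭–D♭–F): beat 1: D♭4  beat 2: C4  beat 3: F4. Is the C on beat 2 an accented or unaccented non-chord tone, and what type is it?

The harmony at that moment is B♭ minor triad (B♭, D♭, F); C4 is not a chord tone.
It is approached by step down from D♭4 and left by leap up to F4.
Step in, leap out — an escape tone.
It falls on a weak beat, so it is unaccented.

Unaccented escape tone.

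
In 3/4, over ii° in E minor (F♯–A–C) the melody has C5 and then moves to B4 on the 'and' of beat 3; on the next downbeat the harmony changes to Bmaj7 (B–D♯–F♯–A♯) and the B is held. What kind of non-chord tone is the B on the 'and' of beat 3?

The harmony at that moment is F♯ diminished triad (F♯, A, C); B4 is not a chord tone.
It is approached by step down from C5 and then sustained as the same pitch into the next harmony.
Arriving early and becoming a chord tone when the harmony changes — an anticipation.

Anticipation.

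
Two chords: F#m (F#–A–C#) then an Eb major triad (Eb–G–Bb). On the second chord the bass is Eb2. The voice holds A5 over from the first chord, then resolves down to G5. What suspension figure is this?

At the second chord the bass is Eb2. The suspended A5 lies a fourth above the bass; after resolving down by step to G5, the interval above the bass becomes a third.
Suspension figures are named by those two intervals: 4–3.

4–3 suspension.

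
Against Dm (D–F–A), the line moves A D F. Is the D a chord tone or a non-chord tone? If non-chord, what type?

D minor triad contains D, F, A; D is the root, so it is a chord tone.

Chord tone (the root of D minor triad).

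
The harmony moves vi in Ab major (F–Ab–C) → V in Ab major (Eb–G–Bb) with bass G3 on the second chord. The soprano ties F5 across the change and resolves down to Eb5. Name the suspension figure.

At the second chord the bass is G3. The suspended F5 lies a seventh above the bass; after resolving down by step to Eb5, the interval above the bass becomes a sixth.
Suspension figures are named by those two intervals: 7–6.

7–6 suspension.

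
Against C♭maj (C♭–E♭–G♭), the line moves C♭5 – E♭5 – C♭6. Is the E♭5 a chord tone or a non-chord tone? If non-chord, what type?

Cb major triad contains C♭, E♭, G♭; E♭ is the third, so it is a chord tone.

Chord tone (the third of Cb major triad).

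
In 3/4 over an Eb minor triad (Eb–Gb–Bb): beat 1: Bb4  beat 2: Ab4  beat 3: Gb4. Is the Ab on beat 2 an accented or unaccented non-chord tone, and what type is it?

Unaccented passing tone.

The harmony at that moment is Eb minor triad (Eb, Gb, Bb); Ab4 is not a chord tone.
It is approached by step down from Bb4 and left by step down to Gb4.
Step in, step out in the same direction — a passing tone.
It falls on a weak beat, so it is unaccented.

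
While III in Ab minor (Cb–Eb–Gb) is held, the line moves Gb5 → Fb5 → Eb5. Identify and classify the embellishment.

Fb5 is a passing tone.

The harmony at that moment is Cb major triad (Cb, Eb, Gb); Fb5 is not a chord tone.
It is approached by step down from Gb5 and left by step down to Eb5.
Step in, step out in the same direction — a passing tone.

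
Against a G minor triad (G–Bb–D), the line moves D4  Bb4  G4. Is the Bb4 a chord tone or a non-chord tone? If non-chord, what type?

Chord tone (the third of G minor triad).

G minor triad contains G, Bb, D; Bb is the third, so it is a chord tone.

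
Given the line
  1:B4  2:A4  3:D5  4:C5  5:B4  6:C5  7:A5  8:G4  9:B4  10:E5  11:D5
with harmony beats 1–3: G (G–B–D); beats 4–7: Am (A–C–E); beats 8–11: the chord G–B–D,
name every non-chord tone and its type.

A4 (beat 2) — escape tone; B4 (beat 5) — neighbor tone; E5 (beat 10) — appoggiatura.

The harmony at that moment is G major triad (G, B, D); A4 is not a chord tone.
It is approached by step down from B4 and left by leap up to D5.
Step in, leap out — an escape tone.
The harmony at that moment is A minor triad (A, C, E); B4 is not a chord tone.
It is approached by step down from C5 and left by step up to C5.
Step away and step back to the same note — a neighbor tone (lower neighbor).
The harmony at that moment is G major triad (G, B, D); E5 is not a chord tone.
It is approached by leap up from B4 and left by step down to D5.
Leap in, step out — an appoggiatura.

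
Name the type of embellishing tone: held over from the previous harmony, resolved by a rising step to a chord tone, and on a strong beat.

Retardation.

Approach: by preparation — the pitch is first a chord tone, then held (tied or repeated) while the harmony changes under it. Departure: up by step. Metric position: strong.
A prepared dissonance that resolves upward by step — a retardation. (The same figure resolving downward would be a suspension.)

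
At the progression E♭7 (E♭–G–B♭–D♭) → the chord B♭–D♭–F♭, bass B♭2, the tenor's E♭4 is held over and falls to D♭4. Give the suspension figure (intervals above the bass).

4–3 suspension.

At the second chord the bass is B♭2. The suspended E♭4 lies a fourth above the bass; after resolving down by step to D♭4, the interval above the bass becomes a third.
Suspension figures are named by those two intervals: 4–3.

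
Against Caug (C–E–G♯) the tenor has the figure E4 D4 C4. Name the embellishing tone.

D4 is a passing tone.

The harmony at that moment is C augmented triad (C, E, G♯); D4 is not a chord tone.
It is approached by step down from E4 and left by step down to C4.
Step in, step out in the same direction — a passing tone.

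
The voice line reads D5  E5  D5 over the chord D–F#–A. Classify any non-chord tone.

The harmony at that moment is D major triad (D, F#, A); E5 is not a chord tone.
It is approached by step up from D5 and left by step down to D5.
Step away and step back to the same note — a neighbor tone (upper neighbor).

E5 is a neighbor tone.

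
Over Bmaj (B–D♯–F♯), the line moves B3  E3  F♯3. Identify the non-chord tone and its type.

The harmony at that moment is B major triad (B, D♯, F♯); E3 is not a chord tone.
It is approached by leap down from B3 and left by step up to F♯3.
Leap in, step out — an appoggiatura.

E3 is an appoggiatura.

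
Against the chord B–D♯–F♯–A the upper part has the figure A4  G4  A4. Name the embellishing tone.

G4 is a neighbor tone.

The harmony at that moment is B dominant seventh chord (B, D♯, F♯, A); G4 is not a chord tone.
It is approached by step down from A4 and left by step up to A4.
Step away and step back to the same note — a neighbor tone (lower neighbor).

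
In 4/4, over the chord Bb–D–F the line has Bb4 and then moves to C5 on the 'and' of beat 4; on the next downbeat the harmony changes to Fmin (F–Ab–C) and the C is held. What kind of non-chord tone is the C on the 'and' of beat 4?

The harmony at that moment is Bb major triad (Bb, D, F); C5 is not a chord tone.
It is approached by step up from Bb4 and then sustained as the same pitch into the next harmony.
Arriving early and becoming a chord tone when the harmony changes — an anticipation.

Anticipation.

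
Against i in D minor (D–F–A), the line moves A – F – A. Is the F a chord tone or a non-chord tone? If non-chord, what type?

D minor triad contains D, F, A; F is the third, so it is a chord tone.

Chord tone (the third of D minor triad).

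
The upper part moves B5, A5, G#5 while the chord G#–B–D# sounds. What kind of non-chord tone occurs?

A5 is a passing tone.

The harmony at that moment is G# minor triad (G#, B, D#); A5 is not a chord tone.
It is approached by step down from B5 and left by step down to G#5.
Step in, step out in the same direction — a passing tone.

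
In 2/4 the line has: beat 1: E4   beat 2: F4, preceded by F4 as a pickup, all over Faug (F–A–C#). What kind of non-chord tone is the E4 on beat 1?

Lower neighbor tone.

The harmony at that moment is F augmented triad (F, A, C#); E4 is not a chord tone.
It is approached by step down from F4 and left by step up to F4.
Step away and step back to the same note — a neighbor tone (lower neighbor).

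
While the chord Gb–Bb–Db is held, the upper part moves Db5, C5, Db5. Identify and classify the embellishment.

C5 is a neighbor tone.

The harmony at that moment is Gb major triad (Gb, Bb, Db); C5 is not a chord tone.
It is approached by step down from Db5 and left by step up to Db5.
Step away and step back to the same note — a neighbor tone (lower neighbor).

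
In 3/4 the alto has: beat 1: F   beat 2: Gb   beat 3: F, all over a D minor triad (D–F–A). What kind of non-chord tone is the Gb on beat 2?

The harmony at that moment is D minor triad (D, F, A); Gb is not a chord tone.
It is approached by step up from F and left by step down to F.
Step away and step back to the same note — a neighbor tone (upper neighbor).

Upper neighbor tone.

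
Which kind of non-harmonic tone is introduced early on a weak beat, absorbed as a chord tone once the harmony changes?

Anticipation.

Approach: ahead of the chord change (typically by step), so it is dissonant against the current harmony. Departure: none — the same pitch is restated or held and is a chord tone of the new harmony.
Dissonant first, consonant once the harmony catches up: the note simply arrives early — an anticipation. (The reverse timing, consonant first and dissonant after the change, would be a suspension or retardation.)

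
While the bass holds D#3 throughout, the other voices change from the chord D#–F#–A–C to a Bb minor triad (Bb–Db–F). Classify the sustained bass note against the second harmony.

The harmony at that moment is Bb minor triad (Bb, Db, F); D#3 is not a chord tone.
It is held over (the same pitch as the preceding D#3) and then sustained as the same pitch into the next harmony.
Sustained through a change of harmony — a pedal tone.

Pedal tone (pedal point).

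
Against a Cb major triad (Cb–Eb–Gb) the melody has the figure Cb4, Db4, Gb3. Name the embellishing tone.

Db4 is an escape tone.

The harmony at that moment is Cb major triad (Cb, Eb, Gb); Db4 is not a chord tone.
It is approached by step up from Cb4 and left by leap down to Gb3.
Step in, leap out — an escape tone.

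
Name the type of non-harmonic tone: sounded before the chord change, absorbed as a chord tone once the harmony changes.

Anticipation.

Approach: ahead of the chord change (typically by step), so it is dissonant against the current harmony. Departure: none — the same pitch is restated or held and is a chord tone of the new harmony.
Dissonant first, consonant once the harmony catches up: the note simply arrives early — an anticipation. (The reverse timing, consonant first and dissonant after the change, would be a suspension or retardation.)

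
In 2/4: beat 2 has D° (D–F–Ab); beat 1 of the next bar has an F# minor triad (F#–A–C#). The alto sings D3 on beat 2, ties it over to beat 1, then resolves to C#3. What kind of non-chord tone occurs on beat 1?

The harmony at that moment is F# minor triad (F#, A, C#); D3 is not a chord tone.
It is held over (the same pitch as the preceding D3) and left by step down to C#3.
Held over from the previous chord and resolving down by step — a suspension.

Suspension.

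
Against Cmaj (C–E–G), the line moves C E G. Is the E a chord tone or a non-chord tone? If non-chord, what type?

Chord tone (the third of C major triad).

C major triad contains C, E, G; E is the third, so it is a chord tone.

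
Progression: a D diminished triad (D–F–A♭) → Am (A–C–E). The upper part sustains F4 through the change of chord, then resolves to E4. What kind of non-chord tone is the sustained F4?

The harmony at that moment is A minor triad (A, C, E); F4 is not a chord tone.
It is held over (the same pitch as the preceding F4) and left by step down to E4.
Held over from the previous chord and resolving down by step — a suspension.

F4 is a suspension.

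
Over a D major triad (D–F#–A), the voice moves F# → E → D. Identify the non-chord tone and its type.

The harmony at that moment is D major triad (D, F#, A); E is not a chord tone.
It is approached by step down from F# and left by step down to D.
Step in, step out in the same direction — a passing tone.

E is a passing tone.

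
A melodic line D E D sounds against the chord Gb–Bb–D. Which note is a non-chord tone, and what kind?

The harmony at that moment is Gb augmented triad (Gb, Bb, D); E is not a chord tone.
It is approached by step up from D and left by step down to D.
Step away and step back to the same note — a neighbor tone (upper neighbor).

E is a neighbor tone.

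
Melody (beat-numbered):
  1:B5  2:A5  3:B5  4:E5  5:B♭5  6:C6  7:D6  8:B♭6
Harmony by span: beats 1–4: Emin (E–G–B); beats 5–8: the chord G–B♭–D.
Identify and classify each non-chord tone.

The harmony at that moment is E minor triad (E, G, B); A5 is not a chord tone.
It is approached by step down from B5 and left by step up to B5.
Step away and step back to the same note — a neighbor tone (lower neighbor).
The harmony at that moment is G minor triad (G, B♭, D); C6 is not a chord tone.
It is approached by step up from B♭5 and left by step up to D6.
Step in, step out in the same direction — a passing tone.

A5 (beat 2) — neighbor tone; C6 (beat 6) — passing tone.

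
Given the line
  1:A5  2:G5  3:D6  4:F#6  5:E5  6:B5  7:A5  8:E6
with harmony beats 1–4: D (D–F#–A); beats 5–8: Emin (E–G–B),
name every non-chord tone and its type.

The harmony at that moment is D major triad (D, F#, A); G5 is not a chord tone.
It is approached by step down from A5 and left by leap up to D6.
Step in, leap out — an escape tone.
The harmony at that moment is E minor triad (E, G, B); A5 is not a chord tone.
It is approached by step down from B5 and left by leap up to E6.
Step in, leap out — an escape tone.

G5 (beat 2) — escape tone; A5 (beat 7) — escape tone.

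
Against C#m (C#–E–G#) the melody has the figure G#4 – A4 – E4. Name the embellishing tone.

A4 is an escape tone.

The harmony at that moment is C# minor triad (C#, E, G#); A4 is not a chord tone.
It is approached by step up from G#4 and left by leap down to E4.
Step in, leap out — an escape tone.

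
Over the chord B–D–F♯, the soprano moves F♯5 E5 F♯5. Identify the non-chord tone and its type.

E5 is a neighbor tone.

The harmony at that moment is B minor triad (B, D, F♯); E5 is not a chord tone.
It is approached by step down from F♯5 and left by step up to F♯5.
Step away and step back to the same note — a neighbor tone (lower neighbor).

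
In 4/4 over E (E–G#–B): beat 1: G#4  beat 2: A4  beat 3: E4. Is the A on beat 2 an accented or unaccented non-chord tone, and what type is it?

Unaccented escape tone.

The harmony at that moment is E major triad (E, G#, B); A4 is not a chord tone.
It is approached by step up from G#4 and left by leap down to E4.
Step in, leap out — an escape tone.
It falls on a weak beat, so it is unaccented.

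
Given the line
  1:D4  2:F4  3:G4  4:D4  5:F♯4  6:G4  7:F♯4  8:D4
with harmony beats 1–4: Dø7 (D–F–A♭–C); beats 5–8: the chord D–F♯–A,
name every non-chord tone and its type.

G4 (beat 3) — escape tone; G4 (beat 6) — neighbor tone.

The harmony at that moment is D half-diminished seventh chord (D, F, A♭, C); G4 is not a chord tone.
It is approached by step up from F4 and left by leap down to D4.
Step in, leap out — an escape tone.
The harmony at that moment is D major triad (D, F♯, A); G4 is not a chord tone.
It is approached by step up from F♯4 and left by step down to F♯4.
Step away and step back to the same note — a neighbor tone (upper neighbor).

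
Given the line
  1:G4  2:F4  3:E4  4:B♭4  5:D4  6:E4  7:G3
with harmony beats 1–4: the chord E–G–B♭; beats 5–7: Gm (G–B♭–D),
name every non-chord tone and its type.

F4 (beat 2) — passing tone; E4 (beat 6) — escape tone.

The harmony at that moment is E diminished triad (E, G, B♭); F4 is not a chord tone.
It is approached by step down from G4 and left by step down to E4.
Step in, step out in the same direction — a passing tone.
The harmony at that moment is G minor triad (G, B♭, D); E4 is not a chord tone.
It is approached by step up from D4 and left by leap down to G3.
Step in, leap out — an escape tone.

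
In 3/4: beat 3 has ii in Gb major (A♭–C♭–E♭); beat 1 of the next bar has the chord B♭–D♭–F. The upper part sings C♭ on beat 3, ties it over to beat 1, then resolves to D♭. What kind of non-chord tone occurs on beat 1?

The harmony at that moment is B♭ minor triad (B♭, D♭, F); C♭ is not a chord tone.
It is held over (the same pitch as the preceding C♭) and left by step up to D♭.
Held over from the previous chord and resolving up by step — a retardation.

Retardation.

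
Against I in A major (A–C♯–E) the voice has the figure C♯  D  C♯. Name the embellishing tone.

D is a neighbor tone.

The harmony at that moment is A major triad (A, C♯, E); D is not a chord tone.
It is approached by step up from C♯ and left by step down to C♯.
Step away and step back to the same note — a neighbor tone (upper neighbor).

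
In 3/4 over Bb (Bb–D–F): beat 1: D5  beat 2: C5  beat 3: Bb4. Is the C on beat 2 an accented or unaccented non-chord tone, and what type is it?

Unaccented passing tone.

The harmony at that moment is Bb major triad (Bb, D, F); C5 is not a chord tone.
It is approached by step down from D5 and left by step down to Bb4.
Step in, step out in the same direction — a passing tone.
It falls on a weak beat, so it is unaccented.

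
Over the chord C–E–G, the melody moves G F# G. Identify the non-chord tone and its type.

The harmony at that moment is C major triad (C, E, G); F# is not a chord tone.
It is approached by step down from G and left by step up to G.
Step away and step back to the same note — a neighbor tone (lower neighbor).

F# is a neighbor tone.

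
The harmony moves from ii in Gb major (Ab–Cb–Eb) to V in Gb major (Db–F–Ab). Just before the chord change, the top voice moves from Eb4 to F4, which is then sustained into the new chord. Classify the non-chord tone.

The harmony at that moment is Ab minor triad (Ab, Cb, Eb); F4 is not a chord tone.
It is approached by step up from Eb4 and then sustained as the same pitch into the next harmony.
Arriving early and becoming a chord tone when the harmony changes — an anticipation.

F4 is an anticipation.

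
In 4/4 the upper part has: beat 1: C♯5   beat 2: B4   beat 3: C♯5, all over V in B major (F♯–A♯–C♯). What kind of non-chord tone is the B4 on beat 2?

The harmony at that moment is F♯ major triad (F♯, A♯, C♯); B4 is not a chord tone.
It is approached by step down from C♯5 and left by step up to C♯5.
Step away and step back to the same note — a neighbor tone (lower neighbor).

Lower neighbor tone.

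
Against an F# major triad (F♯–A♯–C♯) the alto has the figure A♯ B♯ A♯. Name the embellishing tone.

The harmony at that moment is F♯ major triad (F♯, A♯, C♯); B♯ is not a chord tone.
It is approached by step up from A♯ and left by step down to A♯.
Step away and step back to the same note — a neighbor tone (upper neighbor).

B♯ is a neighbor tone.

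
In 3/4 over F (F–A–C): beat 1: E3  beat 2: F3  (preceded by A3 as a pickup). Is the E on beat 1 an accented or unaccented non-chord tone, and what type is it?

Accented appoggiatura.

The harmony at that moment is F major triad (F, A, C); E3 is not a chord tone.
It is approached by leap down from A3 and left by step up to F3.
Leap in, step out — an appoggiatura.
It falls on the downbeat, so it is accented.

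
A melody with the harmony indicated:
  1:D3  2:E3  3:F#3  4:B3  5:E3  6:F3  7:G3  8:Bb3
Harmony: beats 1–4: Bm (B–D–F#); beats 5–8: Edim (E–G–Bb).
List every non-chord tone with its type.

The harmony at that moment is B minor triad (B, D, F#); E3 is not a chord tone.
It is approached by step up from D3 and left by step up to F#3.
Step in, step out in the same direction — a passing tone.
The harmony at that moment is E diminished triad (E, G, Bb); F3 is not a chord tone.
It is approached by step up from E3 and left by step up to G3.
Step in, step out in the same direction — a passing tone.

E3 (beat 2) — passing tone; F3 (beat 6) — passing tone.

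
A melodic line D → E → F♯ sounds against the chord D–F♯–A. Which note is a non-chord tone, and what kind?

E is a passing tone.

The harmony at that moment is D major triad (D, F♯, A); E is not a chord tone.
It is approached by step up from D and left by step up to F♯.
Step in, step out in the same direction — a passing tone.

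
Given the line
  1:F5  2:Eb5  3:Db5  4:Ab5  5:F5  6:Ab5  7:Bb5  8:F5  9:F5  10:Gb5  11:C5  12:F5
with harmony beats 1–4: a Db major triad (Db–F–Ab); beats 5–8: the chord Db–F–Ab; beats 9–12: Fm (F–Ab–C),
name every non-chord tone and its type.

The harmony at that moment is Db major triad (Db, F, Ab); Eb5 is not a chord tone.
It is approached by step down from F5 and left by step down to Db5.
Step in, step out in the same direction — a passing tone.
The harmony at that moment is Db major triad (Db, F, Ab); Bb5 is not a chord tone.
It is approached by step up from Ab5 and left by leap down to F5.
Step in, leap out — an escape tone.
The harmony at that moment is F minor triad (F, Ab, C); Gb5 is not a chord tone.
It is approached by step up from F5 and left by leap down to C5.
Step in, leap out — an escape tone.

Eb5 (beat 2) — passing tone; Bb5 (beat 7) — escape tone; Gb5 (beat 10) — escape tone.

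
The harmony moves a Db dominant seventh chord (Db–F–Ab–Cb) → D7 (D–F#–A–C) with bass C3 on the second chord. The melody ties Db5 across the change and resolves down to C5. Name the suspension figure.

9–8 suspension.

At the second chord the bass is C3. The suspended Db5 lies a ninth above the bass; after resolving down by step to C5, the interval above the bass becomes an octave.
Suspension figures are named by those two intervals: 9–8.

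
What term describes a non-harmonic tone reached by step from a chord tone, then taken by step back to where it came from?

Approach: by step. Departure: by step in the opposite direction, back to the starting pitch.
Stepwise on both sides but reversing to return to the same chord tone — a neighbor tone. (Had it continued onward in the same direction it would be a passing tone instead.)

Neighbor tone.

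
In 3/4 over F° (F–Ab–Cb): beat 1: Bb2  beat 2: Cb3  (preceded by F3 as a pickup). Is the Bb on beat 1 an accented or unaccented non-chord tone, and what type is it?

Accented appoggiatura.

The harmony at that moment is F diminished triad (F, Ab, Cb); Bb2 is not a chord tone.
It is approached by leap down from F3 and left by step up to Cb3.
Leap in, step out — an appoggiatura.
It falls on the downbeat, so it is accented.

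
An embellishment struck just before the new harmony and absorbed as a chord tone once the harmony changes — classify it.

Approach: ahead of the chord change (typically by step), so it is dissonant against the current harmony. Departure: none — the same pitch is restated or held and is a chord tone of the new harmony.
Dissonant first, consonant once the harmony catches up: the note simply arrives early — an anticipation. (The reverse timing, consonant first and dissonant after the change, would be a suspension or retardation.)

Anticipation.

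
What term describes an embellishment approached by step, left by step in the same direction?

Passing tone.

Approach: by step. Departure: by step, continuing in the same direction.
Stepwise on both sides with no change of direction means the note fills in the space between two different chord tones — a passing tone. (Had it turned back to its starting note it would be a neighbor tone instead.)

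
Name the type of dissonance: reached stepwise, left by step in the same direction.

Approach: by step. Departure: by step, continuing in the same direction.
Stepwise on both sides with no change of direction means the note fills in the space between two different chord tones — a passing tone. (Had it turned back to its starting note it would be a neighbor tone instead.)

Passing tone.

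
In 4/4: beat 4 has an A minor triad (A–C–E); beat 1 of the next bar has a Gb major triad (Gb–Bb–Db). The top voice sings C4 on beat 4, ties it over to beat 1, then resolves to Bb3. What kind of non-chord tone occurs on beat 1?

The harmony at that moment is Gb major triad (Gb, Bb, Db); C4 is not a chord tone.
It is held over (the same pitch as the preceding C4) and left by step down to Bb3.
Held over from the previous chord and resolving down by step — a suspension.

Suspension.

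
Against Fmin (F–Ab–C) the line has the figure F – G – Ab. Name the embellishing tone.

The harmony at that moment is F minor triad (F, Ab, C); G is not a chord tone.
It is approached by step up from F and left by step up to Ab.
Step in, step out in the same direction — a passing tone.

G is a passing tone.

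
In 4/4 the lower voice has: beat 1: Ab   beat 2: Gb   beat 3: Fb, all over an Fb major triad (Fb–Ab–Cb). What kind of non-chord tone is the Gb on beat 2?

Passing tone.

The harmony at that moment is Fb major triad (Fb, Ab, Cb); Gb is not a chord tone.
It is approached by step down from Ab and left by step down to Fb.
Step in, step out in the same direction — a passing tone.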